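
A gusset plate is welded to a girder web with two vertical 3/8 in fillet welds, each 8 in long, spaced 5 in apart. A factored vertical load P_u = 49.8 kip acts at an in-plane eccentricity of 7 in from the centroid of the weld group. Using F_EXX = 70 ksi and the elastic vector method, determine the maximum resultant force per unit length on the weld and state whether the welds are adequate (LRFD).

Total weld length L_w = 16 in. Treat welds as unit-width lines.
Polar moment about centroid: J = 2[d³/12 + d(b/2)²] = 2[8³/12 + 8×2.5²] = 185.3 in³.
Direct shear f_v = P/L_w = 49.8 / 16 = 3.112 kip/in (vertical).
Torsion M = P·e = 49.8 × 7 = 348.6 kip·in.
Critical point at (x, y) = (2.5, 4) from centroid. f_tx = M·y/J = 7.524 kip/in; f_ty = M·x/J = 4.702 kip/in.
Resultant f_max = √[f_tx² + (f_v + f_ty)²] = √[7.524² + (3.112 + 4.702)²] = 10.85 kip/in.
Capacity per unit length: φr_n = 0.75 × 0.6 × 70 × (0.707 × 0.375) = 8.351 kip/in.
10.85 > 8.351 → NOT adequate.

f_max ≈ 10.8 kip/in; NOT adequate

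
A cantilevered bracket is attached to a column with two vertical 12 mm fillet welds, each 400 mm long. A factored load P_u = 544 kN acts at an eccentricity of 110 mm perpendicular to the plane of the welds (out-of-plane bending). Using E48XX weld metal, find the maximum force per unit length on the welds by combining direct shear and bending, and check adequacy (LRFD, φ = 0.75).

f_max ≈ 1310 N/mm; adequate

E48XX → F_EXX = 480 MPa.
L_w = 2 × 400 = 800 mm; section modulus (unit throat) S = 2 × L²/6 = 53330 mm².
Direct shear f_v = P/L_w = 544×10³/800 = 680 N/mm.
Moment M = P × e = 544×10³ × 110 = 59840000 N·mm; bending f_b = M/S = 1122 N/mm.
f_max = √(f_v² + f_b²) = √(680² + 1122²) = 1312 N/mm.
φr_n = 0.75 × 0.6 × 480 × (0.707 × 12) = 1833 N/mm → adequate.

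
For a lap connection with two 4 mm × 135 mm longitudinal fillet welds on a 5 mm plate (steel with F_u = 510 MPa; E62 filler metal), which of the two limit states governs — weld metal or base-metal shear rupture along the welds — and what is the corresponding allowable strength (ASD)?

R_n/Ω ≈ 142 kN (weld metal governs)

E62XX → F_EXX = 620 MPa.
t_e = 0.707 × 4 = 2.828 mm; L = 270 mm.
Weld metal: R_n/Ω = (1/2.0) × 0.6 × 620 × 2.828 × 270 × 10⁻³ = 142 kN.
Base metal (shear rupture): R_n/Ω = (1/2.0) × 0.6 × 510 × 5 × 270 × 10⁻³ = 206.6 kN.
Governing: weld metal.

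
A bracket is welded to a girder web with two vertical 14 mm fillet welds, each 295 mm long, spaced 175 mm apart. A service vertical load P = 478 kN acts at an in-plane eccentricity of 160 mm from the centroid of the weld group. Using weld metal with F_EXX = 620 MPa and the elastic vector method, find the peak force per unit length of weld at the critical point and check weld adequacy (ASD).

f_max ≈ 2030 N/mm; NOT adequate

Total weld length L_w = 590 mm. Treat welds as unit-width lines.
Polar moment about centroid: J = 2[d³/12 + d(b/2)²] = 2[295³/12 + 295×87.5²] = 8796000 mm³.
Direct shear f_v = P/L_w = 478×10³ / 590 = 810.2 N/mm (vertical).
Torsion M = P·e = 478×10³ × 160 = 76480000 N·mm.
Critical point at (x, y) = (87.5, 147.5) from centroid. f_tx = M·y/J = 1283 N/mm; f_ty = M·x/J = 760.8 N/mm.
Resultant f_max = √[f_tx² + (f_v + f_ty)²] = √[1283² + (810.2 + 760.8)²] = 2028 N/mm.
Capacity per unit length: r_n/Ω = (1/2.0) × 0.6 × 620 × (0.707 × 14) = 1841 N/mm.
2028 > 1841 → NOT adequate.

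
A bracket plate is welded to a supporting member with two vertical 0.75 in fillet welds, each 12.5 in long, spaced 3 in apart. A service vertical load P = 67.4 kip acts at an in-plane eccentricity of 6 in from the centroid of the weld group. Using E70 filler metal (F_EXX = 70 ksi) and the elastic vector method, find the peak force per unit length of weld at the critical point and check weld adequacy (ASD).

Total weld length L_w = 25 in. Treat welds as unit-width lines.
Polar moment about centroid: J = 2[d³/12 + d(b/2)²] = 2[12.5³/12 + 12.5×1.5²] = 381.8 in³.
Direct shear f_v = P/L_w = 67.4 / 25 = 2.696 kip/in (vertical).
Torsion M = P·e = 67.4 × 6 = 404.4 kip·in.
Critical point at (x, y) = (1.5, 6.25) from centroid. f_tx = M·y/J = 6.62 kip/in; f_ty = M·x/J = 1.589 kip/in.
Resultant f_max = √[f_tx² + (f_v + f_ty)²] = √[6.62² + (2.696 + 1.589)²] = 7.886 kip/in.
Capacity per unit length: r_n/Ω = (1/2.0) × 0.6 × 70 × (0.707 × 0.75) = 11.14 kip/in.
7.886 ≤ 11.14 → adequate.

f_max ≈ 7.89 kip/in; adequate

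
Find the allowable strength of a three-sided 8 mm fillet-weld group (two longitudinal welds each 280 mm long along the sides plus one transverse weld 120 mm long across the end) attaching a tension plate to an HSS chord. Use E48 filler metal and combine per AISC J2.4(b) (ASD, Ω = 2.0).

E48XX → F_EXX = 480 MPa.
t_e = 0.707 × 8 = 5.656 mm.
R_nwl = 0.6 × 480 × 5.656 × 560 × 10⁻³ = 912.2 kN (longitudinal, 2 welds).
R_nwt = 0.6 × 480 × 5.656 × 120 × 10⁻³ = 195.5 kN (transverse, base value).
(i) R_nwl + R_nwt = 1108 kN; (ii) 0.85 R_nwl + 1.5 R_nwt = 1069 kN.
R_n = max = 1108 kN [governs: (i)]; R_n/Ω = 553.8 kN.

R_n/Ω ≈ 554 kN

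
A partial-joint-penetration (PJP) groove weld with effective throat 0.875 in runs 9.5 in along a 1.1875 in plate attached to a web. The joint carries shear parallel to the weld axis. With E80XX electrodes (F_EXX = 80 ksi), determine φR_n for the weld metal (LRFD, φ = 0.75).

Effective throat (given) t_e = 0.875 in.
A_we = 0.875 × 9.5 = 8.312 in².
F_nw = 0.6 F_EXX = 48 ksi.
φR_n = 0.75 × 48 × 8.312 = 299.2 kips.

φR_n ≈ 299 kips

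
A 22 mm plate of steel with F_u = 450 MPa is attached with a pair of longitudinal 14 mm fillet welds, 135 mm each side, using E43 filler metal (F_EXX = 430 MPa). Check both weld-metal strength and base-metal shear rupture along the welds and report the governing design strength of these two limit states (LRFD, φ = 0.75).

φR_n ≈ 517 kN (weld metal governs)

t_e = 0.707 × 14 = 9.898 mm; L = 270 mm.
Weld metal: φR_n = 0.75 × 0.6 × 430 × 9.898 × 270 × 10⁻³ = 517.1 kN.
Base metal (shear rupture): φR_n = 0.75 × 0.6 × 450 × 22 × 270 × 10⁻³ = 1203 kN.
Governing: weld metal.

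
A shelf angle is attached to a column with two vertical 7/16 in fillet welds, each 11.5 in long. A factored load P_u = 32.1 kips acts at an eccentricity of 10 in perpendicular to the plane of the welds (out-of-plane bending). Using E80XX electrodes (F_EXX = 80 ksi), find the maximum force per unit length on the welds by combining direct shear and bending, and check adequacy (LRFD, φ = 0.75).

L_w = 2 × 11.5 = 23 in; section modulus (unit throat) S = 2 × L²/6 = 44.08 in².
Direct shear f_v = P/L_w = 32.1/23 = 1.396 kip/in.
Moment M = P × e = 32.1 × 10 = 321 kip·in; bending f_b = M/S = 7.282 kip/in.
f_max = √(f_v² + f_b²) = √(1.396² + 7.282²) = 7.414 kip/in.
φr_n = 0.75 × 0.6 × 80 × (0.707 × 0.4375) = 11.14 kip/in → adequate.

f_max ≈ 7.41 kip/in; adequate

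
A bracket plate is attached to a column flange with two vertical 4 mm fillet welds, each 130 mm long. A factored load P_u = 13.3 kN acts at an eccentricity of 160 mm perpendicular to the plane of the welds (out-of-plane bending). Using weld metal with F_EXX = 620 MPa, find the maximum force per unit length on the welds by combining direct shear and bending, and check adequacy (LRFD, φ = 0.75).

L_w = 2 × 130 = 260 mm; section modulus (unit throat) S = 2 × L²/6 = 5633 mm².
Direct shear f_v = P/L_w = 13.3×10³/260 = 51.15 N/mm.
Moment M = P × e = 13.3×10³ × 160 = 2128000 N·mm; bending f_b = M/S = 377.8 N/mm.
f_max = √(f_v² + f_b²) = √(51.15² + 377.8²) = 381.2 N/mm.
φr_n = 0.75 × 0.6 × 620 × (0.707 × 4) = 789 N/mm → adequate.

f_max ≈ 381 N/mm; adequate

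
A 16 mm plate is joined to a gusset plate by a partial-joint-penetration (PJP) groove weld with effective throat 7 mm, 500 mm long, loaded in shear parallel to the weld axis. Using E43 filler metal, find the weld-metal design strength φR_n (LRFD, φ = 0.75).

φR_n ≈ 677 kN

E43XX → F_EXX = 430 MPa.
Effective throat (given) t_e = 7 mm.
A_we = 7 × 500 = 3500 mm².
F_nw = 0.6 F_EXX = 258 MPa.
φR_n = 0.75 × 258 × 3500 × 10⁻³ = 677.2 kN.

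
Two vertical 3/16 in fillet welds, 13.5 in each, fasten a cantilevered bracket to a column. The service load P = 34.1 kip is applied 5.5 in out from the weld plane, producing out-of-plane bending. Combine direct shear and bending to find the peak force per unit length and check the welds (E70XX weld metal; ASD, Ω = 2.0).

f_max ≈ 3.34 kip/in; NOT adequate

E70XX → F_EXX = 70 ksi.
L_w = 2 × 13.5 = 27 in; section modulus (unit throat) S = 2 × L²/6 = 60.75 in².
Direct shear f_v = P/L_w = 34.1/27 = 1.263 kip/in.
Moment M = P × e = 34.1 × 5.5 = 187.55 kip·in; bending f_b = M/S = 3.087 kip/in.
f_max = √(f_v² + f_b²) = √(1.263² + 3.087²) = 3.336 kip/in.
r_n/Ω = (1/2.0) × 0.6 × 70 × (0.707 × 0.1875) = 2.784 kip/in → NOT adequate.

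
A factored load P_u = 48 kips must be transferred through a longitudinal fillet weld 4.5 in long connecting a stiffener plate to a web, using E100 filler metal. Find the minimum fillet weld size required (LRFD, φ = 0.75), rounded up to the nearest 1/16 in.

w = 3/8 in

E100XX → F_EXX = 100 ksi.
Total weld length L = 4.5 in.
Required throat t_e = P_u / (φ × 0.6 F_EXX × L) = 48 / (0.75 × 0.6 × 100 × 4.5) = 0.237 in.
Required leg w = t_e / 0.707 = 0.3353 in → use 3/8 in.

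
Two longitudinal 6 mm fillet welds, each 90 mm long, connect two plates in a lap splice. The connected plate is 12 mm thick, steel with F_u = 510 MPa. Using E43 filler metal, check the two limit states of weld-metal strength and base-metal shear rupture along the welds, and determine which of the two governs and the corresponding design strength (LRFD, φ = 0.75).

E43XX → F_EXX = 430 MPa.
t_e = 0.707 × 6 = 4.242 mm; L = 180 mm.
Weld metal: φR_n = 0.75 × 0.6 × 430 × 4.242 × 180 × 10⁻³ = 147.7 kN.
Base metal (shear rupture): φR_n = 0.75 × 0.6 × 510 × 12 × 180 × 10⁻³ = 495.7 kN.
Governing: weld metal.

φR_n ≈ 148 kN (weld metal governs)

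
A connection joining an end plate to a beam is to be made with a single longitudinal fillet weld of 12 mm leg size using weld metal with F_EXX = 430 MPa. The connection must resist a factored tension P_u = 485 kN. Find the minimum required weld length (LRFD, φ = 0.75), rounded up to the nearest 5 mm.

L = 300 mm

Throat t_e = 0.707 × 12 = 8.484 mm.
φr_n = 0.75 × 0.6 × 430 × 8.484 × 10⁻³ = 1.642 kN/mm.
L_req = P_u / φr_n = 485 / 1.642 = 295.4 mm total.
Round up → use L = 300 mm.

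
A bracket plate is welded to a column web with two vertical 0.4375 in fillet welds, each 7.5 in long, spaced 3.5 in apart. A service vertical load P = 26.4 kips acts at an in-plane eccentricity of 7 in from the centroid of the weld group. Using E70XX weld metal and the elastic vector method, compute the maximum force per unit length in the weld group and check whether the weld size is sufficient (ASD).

E70XX → F_EXX = 70 ksi.
Total weld length L_w = 15 in. Treat welds as unit-width lines.
Polar moment about centroid: J = 2[d³/12 + d(b/2)²] = 2[7.5³/12 + 7.5×1.75²] = 116.2 in³.
Direct shear f_v = P/L_w = 26.4 / 15 = 1.76 kip/in (vertical).
Torsion M = P·e = 26.4 × 7 = 184.8 kip·in.
Critical point at (x, y) = (1.75, 3.75) from centroid. f_tx = M·y/J = 5.961 kip/in; f_ty = M·x/J = 2.782 kip/in.
Resultant f_max = √[f_tx² + (f_v + f_ty)²] = √[5.961² + (1.76 + 2.782)²] = 7.494 kip/in.
Capacity per unit length: r_n/Ω = (1/2.0) × 0.6 × 70 × (0.707 × 0.4375) = 6.496 kip/in.
7.494 > 6.496 → NOT adequate.

f_max ≈ 7.49 kip/in; NOT adequate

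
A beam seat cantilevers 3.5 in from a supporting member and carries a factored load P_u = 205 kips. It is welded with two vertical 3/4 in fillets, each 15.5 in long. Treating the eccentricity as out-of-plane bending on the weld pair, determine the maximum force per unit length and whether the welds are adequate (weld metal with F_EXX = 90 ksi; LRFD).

f_max ≈ 11.1 kip/in; adequate

L_w = 2 × 15.5 = 31 in; section modulus (unit throat) S = 2 × L²/6 = 80.08 in².
Direct shear f_v = P/L_w = 205/31 = 6.613 kip/in.
Moment M = P × e = 205 × 3.5 = 717.5 kip·in; bending f_b = M/S = 8.959 kip/in.
f_max = √(f_v² + f_b²) = √(6.613² + 8.959²) = 11.14 kip/in.
φr_n = 0.75 × 0.6 × 90 × (0.707 × 0.75) = 21.48 kip/in → adequate.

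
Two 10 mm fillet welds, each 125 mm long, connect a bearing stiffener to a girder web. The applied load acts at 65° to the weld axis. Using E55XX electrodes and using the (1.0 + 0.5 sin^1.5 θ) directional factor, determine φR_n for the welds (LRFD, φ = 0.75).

φR_n ≈ 626 kN

E55XX → F_EXX = 550 MPa.
t_e = 0.707 × 10 = 7.07 mm; A_we = 7.07 × 250 = 1767 mm².
Directional factor: 1.0 + 0.5 sin^1.5(65°) = 1.431.
F_nw = 0.6 × 550 × 1.431 = 472.4 MPa.
φR_n = 0.75 × 472.4 × 1767 × 10⁻³ = 626.2 kN.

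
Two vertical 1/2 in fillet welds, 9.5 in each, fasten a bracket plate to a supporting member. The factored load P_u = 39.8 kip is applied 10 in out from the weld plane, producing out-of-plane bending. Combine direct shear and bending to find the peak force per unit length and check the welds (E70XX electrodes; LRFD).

f_max ≈ 13.4 kip/in; NOT adequate

E70XX → F_EXX = 70 ksi.
L_w = 2 × 9.5 = 19 in; section modulus (unit throat) S = 2 × L²/6 = 30.08 in².
Direct shear f_v = P/L_w = 39.8/19 = 2.095 kip/in.
Moment M = P × e = 39.8 × 10 = 398 kip·in; bending f_b = M/S = 13.23 kip/in.
f_max = √(f_v² + f_b²) = √(2.095² + 13.23²) = 13.39 kip/in.
φr_n = 0.75 × 0.6 × 70 × (0.707 × 0.5) = 11.14 kip/in → NOT adequate.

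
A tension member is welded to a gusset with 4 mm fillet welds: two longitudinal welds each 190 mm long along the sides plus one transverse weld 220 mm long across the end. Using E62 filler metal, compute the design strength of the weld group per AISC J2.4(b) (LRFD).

φR_n ≈ 515 kN

E62XX → F_EXX = 620 MPa.
t_e = 0.707 × 4 = 2.828 mm.
R_nwl = 0.6 × 620 × 2.828 × 380 × 10⁻³ = 399.8 kN (longitudinal, 2 welds).
R_nwt = 0.6 × 620 × 2.828 × 220 × 10⁻³ = 231.4 kN (transverse, base value).
(i) R_nwl + R_nwt = 631.2 kN; (ii) 0.85 R_nwl + 1.5 R_nwt = 687 kN.
R_n = max = 687 kN [governs: (ii)]; φR_n = 515.2 kN.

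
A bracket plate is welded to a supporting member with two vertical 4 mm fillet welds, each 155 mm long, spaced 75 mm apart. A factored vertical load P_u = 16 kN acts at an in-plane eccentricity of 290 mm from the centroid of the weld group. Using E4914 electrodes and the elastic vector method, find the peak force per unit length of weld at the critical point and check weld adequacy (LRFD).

E49XX → F_EXX = 490 MPa.
Total weld length L_w = 310 mm. Treat welds as unit-width lines.
Polar moment about centroid: J = 2[d³/12 + d(b/2)²] = 2[155³/12 + 155×37.5²] = 1057000 mm³.
Direct shear f_v = P/L_w = 16×10³ / 310 = 51.61 N/mm (vertical).
Torsion M = P·e = 16×10³ × 290 = 4640000 N·mm.
Critical point at (x, y) = (37.5, 77.5) from centroid. f_tx = M·y/J = 340.3 N/mm; f_ty = M·x/J = 164.7 N/mm.
Resultant f_max = √[f_tx² + (f_v + f_ty)²] = √[340.3² + (51.61 + 164.7)²] = 403.3 N/mm.
Capacity per unit length: φr_n = 0.75 × 0.6 × 490 × (0.707 × 4) = 623.6 N/mm.
403.3 ≤ 623.6 → adequate.

f_max ≈ 403 N/mm; adequate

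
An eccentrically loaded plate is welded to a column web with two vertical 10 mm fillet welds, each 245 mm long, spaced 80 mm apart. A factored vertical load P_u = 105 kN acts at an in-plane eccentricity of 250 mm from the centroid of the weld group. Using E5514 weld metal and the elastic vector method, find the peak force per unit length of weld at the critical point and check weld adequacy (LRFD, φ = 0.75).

f_max ≈ 1130 N/mm; adequate

E55XX → F_EXX = 550 MPa.
Total weld length L_w = 490 mm. Treat welds as unit-width lines.
Polar moment about centroid: J = 2[d³/12 + d(b/2)²] = 2[245³/12 + 245×40²] = 3235000 mm³.
Direct shear f_v = P/L_w = 105×10³ / 490 = 214.3 N/mm (vertical).
Torsion M = P·e = 105×10³ × 250 = 26250000 N·mm.
Critical point at (x, y) = (40, 122.5) from centroid. f_tx = M·y/J = 994 N/mm; f_ty = M·x/J = 324.6 N/mm.
Resultant f_max = √[f_tx² + (f_v + f_ty)²] = √[994² + (214.3 + 324.6)²] = 1131 N/mm.
Capacity per unit length: φr_n = 0.75 × 0.6 × 550 × (0.707 × 10) = 1750 N/mm.
1131 ≤ 1750 → adequate.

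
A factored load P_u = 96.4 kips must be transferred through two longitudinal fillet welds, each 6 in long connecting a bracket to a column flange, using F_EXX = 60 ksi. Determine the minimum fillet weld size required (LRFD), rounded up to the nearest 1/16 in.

Total weld length L = 12 in.
Required throat t_e = P_u / (φ × 0.6 F_EXX × L) = 96.4 / (0.75 × 0.6 × 60 × 12) = 0.2975 in.
Required leg w = t_e / 0.707 = 0.4208 in → use 7/16 in.

w = 7/16 in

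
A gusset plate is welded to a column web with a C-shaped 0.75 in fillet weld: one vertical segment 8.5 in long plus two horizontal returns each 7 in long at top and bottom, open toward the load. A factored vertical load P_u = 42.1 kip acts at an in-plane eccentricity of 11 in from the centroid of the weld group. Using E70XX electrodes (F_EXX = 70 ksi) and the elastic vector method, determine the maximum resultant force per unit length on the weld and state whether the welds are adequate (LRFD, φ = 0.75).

Total weld length L_w = 22.5 in. Treat welds as unit-width lines.
Centroid: x̄ = 2×7×3.5 / 22.5 = 2.178 in from the vertical weld.
Polar moment about centroid: J = I_x + I_y = [8.5³/12 + 2×7×4.25²] + [8.5×2.178² + 2(7³/12 + 7×1.322²)] = 426 in³.
Direct shear f_v = P/L_w = 42.1 / 22.5 = 1.871 kip/in (vertical).
Torsion M = P·e = 42.1 × 11 = 463.1 kip·in.
Critical point at (x, y) = (4.822, 4.25) from centroid. f_tx = M·y/J = 4.62 kip/in; f_ty = M·x/J = 5.242 kip/in.
Resultant f_max = √[f_tx² + (f_v + f_ty)²] = √[4.62² + (1.871 + 5.242)²] = 8.482 kip/in.
Capacity per unit length: φr_n = 0.75 × 0.6 × 70 × (0.707 × 0.75) = 16.7 kip/in.
8.482 ≤ 16.7 → adequate.

f_max ≈ 8.48 kip/in; adequate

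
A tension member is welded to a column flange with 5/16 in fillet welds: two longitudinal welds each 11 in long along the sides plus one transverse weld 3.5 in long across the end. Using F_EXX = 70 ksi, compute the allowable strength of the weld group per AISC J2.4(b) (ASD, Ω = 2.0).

R_n/Ω ≈ 118 kip

t_e = 0.707 × 0.3125 = 0.2209 in.
R_nwl = 0.6 × 70 × 0.2209 × 22 = 204.1 kip (longitudinal, 2 welds).
R_nwt = 0.6 × 70 × 0.2209 × 3.5 = 32.48 kip (transverse, base value).
(i) R_nwl + R_nwt = 236.6 kip; (ii) 0.85 R_nwl + 1.5 R_nwt = 222.2 kip.
R_n = max = 236.6 kip [governs: (i)]; R_n/Ω = 118.3 kip.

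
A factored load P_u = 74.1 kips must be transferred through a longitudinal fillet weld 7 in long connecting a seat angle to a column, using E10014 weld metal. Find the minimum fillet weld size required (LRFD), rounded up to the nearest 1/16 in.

E100XX → F_EXX = 100 ksi.
Total weld length L = 7 in.
Required throat t_e = P_u / (φ × 0.6 F_EXX × L) = 74.1 / (0.75 × 0.6 × 100 × 7) = 0.2352 in.
Required leg w = t_e / 0.707 = 0.3327 in → use 3/8 in.

w = 3/8 in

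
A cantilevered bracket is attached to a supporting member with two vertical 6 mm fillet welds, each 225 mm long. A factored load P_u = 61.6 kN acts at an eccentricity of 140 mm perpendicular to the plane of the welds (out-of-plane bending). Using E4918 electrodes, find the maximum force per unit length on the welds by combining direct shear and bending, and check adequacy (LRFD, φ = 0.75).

f_max ≈ 529 N/mm; adequate

E49XX → F_EXX = 490 MPa.
L_w = 2 × 225 = 450 mm; section modulus (unit throat) S = 2 × L²/6 = 16880 mm².
Direct shear f_v = P/L_w = 61.6×10³/450 = 136.9 N/mm.
Moment M = P × e = 61.6×10³ × 140 = 8624000 N·mm; bending f_b = M/S = 511.1 N/mm.
f_max = √(f_v² + f_b²) = √(136.9² + 511.1²) = 529.1 N/mm.
φr_n = 0.75 × 0.6 × 490 × (0.707 × 6) = 935.4 N/mm → adequate.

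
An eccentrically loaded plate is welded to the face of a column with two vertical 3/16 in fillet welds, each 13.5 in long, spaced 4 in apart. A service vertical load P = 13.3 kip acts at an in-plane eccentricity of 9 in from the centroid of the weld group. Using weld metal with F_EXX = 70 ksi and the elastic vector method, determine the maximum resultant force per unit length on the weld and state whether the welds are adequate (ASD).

f_max ≈ 1.83 kip/in; adequate

Total weld length L_w = 27 in. Treat welds as unit-width lines.
Polar moment about centroid: J = 2[d³/12 + d(b/2)²] = 2[13.5³/12 + 13.5×2²] = 518.1 in³.
Direct shear f_v = P/L_w = 13.3 / 27 = 0.4926 kip/in (vertical).
Torsion M = P·e = 13.3 × 9 = 119.7 kip·in.
Critical point at (x, y) = (2, 6.75) from centroid. f_tx = M·y/J = 1.56 kip/in; f_ty = M·x/J = 0.4621 kip/in.
Resultant f_max = √[f_tx² + (f_v + f_ty)²] = √[1.56² + (0.4926 + 0.4621)²] = 1.829 kip/in.
Capacity per unit length: r_n/Ω = (1/2.0) × 0.6 × 70 × (0.707 × 0.1875) = 2.784 kip/in.
1.829 ≤ 2.784 → adequate.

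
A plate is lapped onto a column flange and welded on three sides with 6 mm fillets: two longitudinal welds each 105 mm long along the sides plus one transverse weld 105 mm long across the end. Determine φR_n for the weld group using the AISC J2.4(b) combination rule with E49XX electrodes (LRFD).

E49XX → F_EXX = 490 MPa.
t_e = 0.707 × 6 = 4.242 mm.
R_nwl = 0.6 × 490 × 4.242 × 210 × 10⁻³ = 261.9 kN (longitudinal, 2 welds).
R_nwt = 0.6 × 490 × 4.242 × 105 × 10⁻³ = 131 kN (transverse, base value).
(i) R_nwl + R_nwt = 392.9 kN; (ii) 0.85 R_nwl + 1.5 R_nwt = 419 kN.
R_n = max = 419 kN [governs: (ii)]; φR_n = 314.3 kN.

φR_n ≈ 314 kN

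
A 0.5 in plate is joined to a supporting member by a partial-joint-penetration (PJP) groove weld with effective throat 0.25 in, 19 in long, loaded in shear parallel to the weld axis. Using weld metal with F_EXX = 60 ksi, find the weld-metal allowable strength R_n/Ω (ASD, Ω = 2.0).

Effective throat (given) t_e = 0.25 in.
A_we = 0.25 × 19 = 4.75 in².
F_nw = 0.6 F_EXX = 36 ksi.
R_n/Ω = (36 × 4.75) / 2.0 = 85.5 kip.

R_n/Ω ≈ 85.5 kip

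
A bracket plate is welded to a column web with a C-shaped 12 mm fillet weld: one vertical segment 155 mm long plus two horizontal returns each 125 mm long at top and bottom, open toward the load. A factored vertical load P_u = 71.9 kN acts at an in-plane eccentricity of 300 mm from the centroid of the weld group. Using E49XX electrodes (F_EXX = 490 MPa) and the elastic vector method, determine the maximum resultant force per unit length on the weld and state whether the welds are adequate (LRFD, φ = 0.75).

Total weld length L_w = 405 mm. Treat welds as unit-width lines.
Centroid: x̄ = 2×125×62.5 / 405 = 38.58 mm from the vertical weld.
Polar moment about centroid: J = I_x + I_y = [155³/12 + 2×125×77.5²] + [155×38.58² + 2(125³/12 + 125×23.92²)] = 2511000 mm³.
Direct shear f_v = P/L_w = 71.9×10³ / 405 = 177.5 N/mm (vertical).
Torsion M = P·e = 71.9×10³ × 300 = 21570000 N·mm.
Critical point at (x, y) = (86.42, 77.5) from centroid. f_tx = M·y/J = 665.7 N/mm; f_ty = M·x/J = 742.3 N/mm.
Resultant f_max = √[f_tx² + (f_v + f_ty)²] = √[665.7² + (177.5 + 742.3)²] = 1135 N/mm.
Capacity per unit length: φr_n = 0.75 × 0.6 × 490 × (0.707 × 12) = 1871 N/mm.
1135 ≤ 1871 → adequate.

f_max ≈ 1140 N/mm; adequate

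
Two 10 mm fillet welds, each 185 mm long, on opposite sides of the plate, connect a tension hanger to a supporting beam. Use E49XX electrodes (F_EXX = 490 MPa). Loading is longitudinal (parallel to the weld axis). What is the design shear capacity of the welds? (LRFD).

φR_n ≈ 577 kN

Effective throat t_e = 0.707 × 10 = 7.07 mm.
Total length L = 370 mm; A_we = 7.07 × 370 = 2616 mm².
F_nw = 0.6 F_EXX = 0.6 × 490 = 294 MPa.
φR_n = 0.75 × 294 × 2616 × 10⁻³ = 576.8 kN.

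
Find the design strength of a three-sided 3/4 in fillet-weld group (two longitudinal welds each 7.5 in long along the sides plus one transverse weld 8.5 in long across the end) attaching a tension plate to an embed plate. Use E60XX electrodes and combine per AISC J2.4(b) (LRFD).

φR_n ≈ 365 kips

E60XX → F_EXX = 60 ksi.
t_e = 0.707 × 0.75 = 0.5302 in.
R_nwl = 0.6 × 60 × 0.5302 × 15 = 286.3 kips (longitudinal, 2 welds).
R_nwt = 0.6 × 60 × 0.5302 × 8.5 = 162.3 kips (transverse, base value).
(i) R_nwl + R_nwt = 448.6 kips; (ii) 0.85 R_nwl + 1.5 R_nwt = 486.8 kips.
R_n = max = 486.8 kips [governs: (ii)]; φR_n = 365.1 kips.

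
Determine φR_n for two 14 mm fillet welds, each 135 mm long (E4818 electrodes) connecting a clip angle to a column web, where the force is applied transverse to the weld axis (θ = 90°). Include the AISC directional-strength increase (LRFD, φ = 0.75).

E48XX → F_EXX = 480 MPa.
t_e = 0.707 × 14 = 9.898 mm; A_we = 9.898 × 270 = 2672 mm².
Directional factor: 1.0 + 0.5 sin^1.5(90°) = 1.5.
F_nw = 0.6 × 480 × 1.5 = 432 MPa.
φR_n = 0.75 × 432 × 2672 × 10⁻³ = 865.9 kN.

φR_n ≈ 866 kN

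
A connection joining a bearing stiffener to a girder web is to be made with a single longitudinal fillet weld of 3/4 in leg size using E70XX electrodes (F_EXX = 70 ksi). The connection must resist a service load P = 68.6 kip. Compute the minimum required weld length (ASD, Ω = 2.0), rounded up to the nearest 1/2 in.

L = 6.5 in

Throat t_e = 0.707 × 0.75 = 0.5302 in.
r_n/Ω = (0.6 × 70 × 0.5302) / 2.0 = 11.14 kip/in.
L_req = P / (r_n/Ω) = 68.6 / 11.14 = 6.161 in total.
Round up → use L = 6.5 in.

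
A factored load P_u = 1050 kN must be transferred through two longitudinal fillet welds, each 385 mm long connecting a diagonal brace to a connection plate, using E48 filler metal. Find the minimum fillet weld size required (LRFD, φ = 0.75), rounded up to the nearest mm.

w = 9 mm

E48XX → F_EXX = 480 MPa.
Total weld length L = 770 mm.
Required throat t_e = P_u / (φ × 0.6 F_EXX × L) = 1050 / (0.75 × 0.6 × 480 × 770 × 10⁻³) = 6.313 mm.
Required leg w = t_e / 0.707 = 8.929 mm → use 9 mm.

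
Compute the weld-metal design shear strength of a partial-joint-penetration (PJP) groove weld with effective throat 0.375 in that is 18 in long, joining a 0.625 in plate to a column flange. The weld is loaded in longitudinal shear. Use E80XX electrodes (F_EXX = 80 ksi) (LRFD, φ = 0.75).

Effective throat (given) t_e = 0.375 in.
A_we = 0.375 × 18 = 6.75 in².
F_nw = 0.6 F_EXX = 48 ksi.
φR_n = 0.75 × 48 × 6.75 = 243 kip.

φR_n ≈ 243 kip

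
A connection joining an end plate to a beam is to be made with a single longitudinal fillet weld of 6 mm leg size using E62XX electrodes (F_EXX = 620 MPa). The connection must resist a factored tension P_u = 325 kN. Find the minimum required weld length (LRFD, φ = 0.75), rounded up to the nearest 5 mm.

L = 275 mm

Throat t_e = 0.707 × 6 = 4.242 mm.
φr_n = 0.75 × 0.6 × 620 × 4.242 × 10⁻³ = 1.184 kN/mm.
L_req = P_u / φr_n = 325 / 1.184 = 274.6 mm total.
Round up → use L = 275 mm.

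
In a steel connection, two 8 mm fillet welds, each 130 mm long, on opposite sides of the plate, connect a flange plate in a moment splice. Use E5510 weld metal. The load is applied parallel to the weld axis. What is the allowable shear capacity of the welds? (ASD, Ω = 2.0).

E55XX → F_EXX = 550 MPa.
Effective throat t_e = 0.707 × 8 = 5.656 mm.
Total length L = 260 mm; A_we = 5.656 × 260 = 1471 mm².
F_nw = 0.6 F_EXX = 0.6 × 550 = 330 MPa.
R_n = 330 × 1471 × 10⁻³ = 485.3 kN; R_n/Ω = 485.3/2.0 = 242.6 kN.

R_n/Ω ≈ 243 kN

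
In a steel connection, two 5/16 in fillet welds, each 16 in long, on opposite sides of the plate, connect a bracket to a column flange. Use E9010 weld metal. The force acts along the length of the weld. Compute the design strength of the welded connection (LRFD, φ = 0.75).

E90XX → F_EXX = 90 ksi.
Effective throat t_e = 0.707 × 0.3125 = 0.2209 in.
Total length L = 32 in; A_we = 0.2209 × 32 = 7.07 in².
F_nw = 0.6 F_EXX = 0.6 × 90 = 54 ksi.
φR_n = 0.75 × 54 × 7.07 = 286.3 kips.

φR_n ≈ 286 kips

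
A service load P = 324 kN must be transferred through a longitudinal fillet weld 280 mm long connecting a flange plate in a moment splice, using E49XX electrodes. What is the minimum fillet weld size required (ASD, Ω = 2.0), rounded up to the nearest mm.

E49XX → F_EXX = 490 MPa.
Total weld length L = 280 mm.
Required throat t_e = P × Ω / (0.6 F_EXX × L) = 324 × 2.0 / (0.6 × 490 × 280 × 10⁻³) = 7.872 mm.
Required leg w = t_e / 0.707 = 11.13 mm → use 12 mm.

w = 12 mm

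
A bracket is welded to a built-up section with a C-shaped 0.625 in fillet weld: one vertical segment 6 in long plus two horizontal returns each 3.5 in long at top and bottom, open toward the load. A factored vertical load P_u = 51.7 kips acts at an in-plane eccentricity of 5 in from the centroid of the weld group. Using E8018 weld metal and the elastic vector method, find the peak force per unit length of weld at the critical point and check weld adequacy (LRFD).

f_max ≈ 13.3 kip/in; adequate

E80XX → F_EXX = 80 ksi.
Total weld length L_w = 13 in. Treat welds as unit-width lines.
Centroid: x̄ = 2×3.5×1.75 / 13 = 0.9423 in from the vertical weld.
Polar moment about centroid: J = I_x + I_y = [6³/12 + 2×3.5×3²] + [6×0.9423² + 2(3.5³/12 + 3.5×0.8077²)] = 98.04 in³.
Direct shear f_v = P/L_w = 51.7 / 13 = 3.977 kip/in (vertical).
Torsion M = P·e = 51.7 × 5 = 258.5 kip·in.
Critical point at (x, y) = (2.558, 3) from centroid. f_tx = M·y/J = 7.91 kip/in; f_ty = M·x/J = 6.744 kip/in.
Resultant f_max = √[f_tx² + (f_v + f_ty)²] = √[7.91² + (3.977 + 6.744)²] = 13.32 kip/in.
Capacity per unit length: φr_n = 0.75 × 0.6 × 80 × (0.707 × 0.625) = 15.91 kip/in.
13.32 ≤ 15.91 → adequate.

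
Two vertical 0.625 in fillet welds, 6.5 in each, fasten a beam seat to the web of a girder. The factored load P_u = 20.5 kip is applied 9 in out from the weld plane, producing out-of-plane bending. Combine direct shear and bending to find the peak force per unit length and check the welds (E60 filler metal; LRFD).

E60XX → F_EXX = 60 ksi.
L_w = 2 × 6.5 = 13 in; section modulus (unit throat) S = 2 × L²/6 = 14.08 in².
Direct shear f_v = P/L_w = 20.5/13 = 1.577 kip/in.
Moment M = P × e = 20.5 × 9 = 184.5 kip·in; bending f_b = M/S = 13.1 kip/in.
f_max = √(f_v² + f_b²) = √(1.577² + 13.1²) = 13.2 kip/in.
φr_n = 0.75 × 0.6 × 60 × (0.707 × 0.625) = 11.93 kip/in → NOT adequate.

f_max ≈ 13.2 kip/in; NOT adequate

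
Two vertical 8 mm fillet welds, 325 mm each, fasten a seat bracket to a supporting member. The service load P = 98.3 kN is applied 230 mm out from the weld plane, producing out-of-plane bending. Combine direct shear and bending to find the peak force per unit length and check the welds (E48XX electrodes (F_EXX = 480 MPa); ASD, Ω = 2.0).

f_max ≈ 660 N/mm; adequate

L_w = 2 × 325 = 650 mm; section modulus (unit throat) S = 2 × L²/6 = 35210 mm².
Direct shear f_v = P/L_w = 98.3×10³/650 = 151.2 N/mm.
Moment M = P × e = 98.3×10³ × 230 = 22609000 N·mm; bending f_b = M/S = 642.1 N/mm.
f_max = √(f_v² + f_b²) = √(151.2² + 642.1²) = 659.7 N/mm.
r_n/Ω = (1/2.0) × 0.6 × 480 × (0.707 × 8) = 814.5 N/mm → adequate.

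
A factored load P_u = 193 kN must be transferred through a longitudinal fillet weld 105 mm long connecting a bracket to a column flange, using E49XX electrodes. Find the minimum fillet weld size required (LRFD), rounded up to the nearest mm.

E49XX → F_EXX = 490 MPa.
Total weld length L = 105 mm.
Required throat t_e = P_u / (φ × 0.6 F_EXX × L) = 193 / (0.75 × 0.6 × 490 × 105 × 10⁻³) = 8.336 mm.
Required leg w = t_e / 0.707 = 11.79 mm → use 12 mm.

w = 12 mm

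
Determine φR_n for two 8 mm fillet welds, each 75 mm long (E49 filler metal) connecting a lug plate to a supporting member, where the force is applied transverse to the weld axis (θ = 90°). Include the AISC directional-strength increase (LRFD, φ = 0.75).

φR_n ≈ 281 kN

E49XX → F_EXX = 490 MPa.
t_e = 0.707 × 8 = 5.656 mm; A_we = 5.656 × 150 = 848.4 mm².
Directional factor: 1.0 + 0.5 sin^1.5(90°) = 1.5.
F_nw = 0.6 × 490 × 1.5 = 441 MPa.
φR_n = 0.75 × 441 × 848.4 × 10⁻³ = 280.6 kN.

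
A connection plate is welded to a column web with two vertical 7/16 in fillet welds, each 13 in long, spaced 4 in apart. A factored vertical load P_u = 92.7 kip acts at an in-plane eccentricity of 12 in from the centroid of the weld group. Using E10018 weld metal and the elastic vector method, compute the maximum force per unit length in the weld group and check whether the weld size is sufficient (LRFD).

f_max ≈ 17.5 kip/in; NOT adequate

E100XX → F_EXX = 100 ksi.
Total weld length L_w = 26 in. Treat welds as unit-width lines.
Polar moment about centroid: J = 2[d³/12 + d(b/2)²] = 2[13³/12 + 13×2²] = 470.2 in³.
Direct shear f_v = P/L_w = 92.7 / 26 = 3.565 kip/in (vertical).
Torsion M = P·e = 92.7 × 12 = 1112.4 kip·in.
Critical point at (x, y) = (2, 6.5) from centroid. f_tx = M·y/J = 15.38 kip/in; f_ty = M·x/J = 4.732 kip/in.
Resultant f_max = √[f_tx² + (f_v + f_ty)²] = √[15.38² + (3.565 + 4.732)²] = 17.47 kip/in.
Capacity per unit length: φr_n = 0.75 × 0.6 × 100 × (0.707 × 0.4375) = 13.92 kip/in.
17.47 > 13.92 → NOT adequate.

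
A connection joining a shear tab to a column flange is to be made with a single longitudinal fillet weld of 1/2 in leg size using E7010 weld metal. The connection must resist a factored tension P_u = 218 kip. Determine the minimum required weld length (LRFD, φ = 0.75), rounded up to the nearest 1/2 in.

E70XX → F_EXX = 70 ksi.
Throat t_e = 0.707 × 0.5 = 0.3535 in.
φr_n = 0.75 × 0.6 × 70 × 0.3535 = 11.14 kip/in.
L_req = P_u / φr_n = 218 / 11.14 = 19.58 in total.
Round up → use L = 20 in.

L = 20 in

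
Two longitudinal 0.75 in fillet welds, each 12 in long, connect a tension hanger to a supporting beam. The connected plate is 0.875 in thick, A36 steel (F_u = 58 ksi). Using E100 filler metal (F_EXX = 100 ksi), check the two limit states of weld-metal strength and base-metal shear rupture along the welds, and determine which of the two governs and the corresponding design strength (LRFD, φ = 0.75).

t_e = 0.707 × 0.75 = 0.5302 in; L = 24 in.
Weld metal: φR_n = 0.75 × 0.6 × 100 × 0.5302 × 24 = 572.7 kips.
Base metal (shear rupture): φR_n = 0.75 × 0.6 × 58 × 0.875 × 24 = 548.1 kips.
Governing: base-metal shear rupture.

φR_n ≈ 548 kips (base-metal shear rupture governs)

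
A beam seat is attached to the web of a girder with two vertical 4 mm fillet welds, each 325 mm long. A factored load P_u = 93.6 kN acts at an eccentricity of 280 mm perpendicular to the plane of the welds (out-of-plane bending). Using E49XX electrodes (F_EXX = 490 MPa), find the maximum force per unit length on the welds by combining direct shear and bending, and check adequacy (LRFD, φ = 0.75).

L_w = 2 × 325 = 650 mm; section modulus (unit throat) S = 2 × L²/6 = 35210 mm².
Direct shear f_v = P/L_w = 93.6×10³/650 = 144 N/mm.
Moment M = P × e = 93.6×10³ × 280 = 26208000 N·mm; bending f_b = M/S = 744.4 N/mm.
f_max = √(f_v² + f_b²) = √(144² + 744.4²) = 758.2 N/mm.
φr_n = 0.75 × 0.6 × 490 × (0.707 × 4) = 623.6 N/mm → NOT adequate.

f_max ≈ 758 N/mm; NOT adequate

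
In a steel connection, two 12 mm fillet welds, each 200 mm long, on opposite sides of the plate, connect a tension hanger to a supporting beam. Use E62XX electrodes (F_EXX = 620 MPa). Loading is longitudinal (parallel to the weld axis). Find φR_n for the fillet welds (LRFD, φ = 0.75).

Effective throat t_e = 0.707 × 12 = 8.484 mm.
Total length L = 400 mm; A_we = 8.484 × 400 = 3394 mm².
F_nw = 0.6 F_EXX = 0.6 × 620 = 372 MPa.
φR_n = 0.75 × 372 × 3394 × 10⁻³ = 946.8 kN.

φR_n ≈ 947 kN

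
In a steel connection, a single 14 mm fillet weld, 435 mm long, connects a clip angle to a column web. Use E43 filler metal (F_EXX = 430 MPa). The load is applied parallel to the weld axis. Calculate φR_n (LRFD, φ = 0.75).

φR_n ≈ 833 kN

Effective throat t_e = 0.707 × 14 = 9.898 mm.
Total length L = 435 mm; A_we = 9.898 × 435 = 4306 mm².
F_nw = 0.6 F_EXX = 0.6 × 430 = 258 MPa.
φR_n = 0.75 × 258 × 4306 × 10⁻³ = 833.1 kN.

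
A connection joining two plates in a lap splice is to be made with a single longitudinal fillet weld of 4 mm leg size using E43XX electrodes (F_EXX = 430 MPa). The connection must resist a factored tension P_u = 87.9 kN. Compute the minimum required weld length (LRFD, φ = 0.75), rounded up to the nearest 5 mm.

Throat t_e = 0.707 × 4 = 2.828 mm.
φr_n = 0.75 × 0.6 × 430 × 2.828 × 10⁻³ = 0.5472 kN/mm.
L_req = P_u / φr_n = 87.9 / 0.5472 = 160.6 mm total.
Round up → use L = 165 mm.

L = 165 mm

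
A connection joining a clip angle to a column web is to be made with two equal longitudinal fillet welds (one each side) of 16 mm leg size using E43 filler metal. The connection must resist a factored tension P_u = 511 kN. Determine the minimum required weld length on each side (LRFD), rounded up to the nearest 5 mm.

L = 120 mm on each side

E43XX → F_EXX = 430 MPa.
Throat t_e = 0.707 × 16 = 11.31 mm.
φr_n = 0.75 × 0.6 × 430 × 11.31 × 10⁻³ = 2.189 kN/mm.
L_req = P_u / φr_n = 511 / 2.189 = 233.5 mm total.
Per side: 233.5 / 2 = 116.7 mm.
Round up → use L = 120 mm on each side.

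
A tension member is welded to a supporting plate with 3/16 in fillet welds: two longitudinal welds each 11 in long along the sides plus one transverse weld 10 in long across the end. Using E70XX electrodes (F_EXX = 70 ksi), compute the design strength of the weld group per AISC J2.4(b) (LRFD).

t_e = 0.707 × 0.1875 = 0.1326 in.
R_nwl = 0.6 × 70 × 0.1326 × 22 = 122.5 kips (longitudinal, 2 welds).
R_nwt = 0.6 × 70 × 0.1326 × 10 = 55.68 kips (transverse, base value).
(i) R_nwl + R_nwt = 178.2 kips; (ii) 0.85 R_nwl + 1.5 R_nwt = 187.6 kips.
R_n = max = 187.6 kips [governs: (ii)]; φR_n = 140.7 kips.

φR_n ≈ 141 kips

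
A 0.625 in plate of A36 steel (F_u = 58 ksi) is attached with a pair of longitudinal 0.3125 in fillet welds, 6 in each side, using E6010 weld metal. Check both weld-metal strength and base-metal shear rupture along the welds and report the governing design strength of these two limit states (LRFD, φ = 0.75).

φR_n ≈ 71.6 kip (weld metal governs)

E60XX → F_EXX = 60 ksi.
t_e = 0.707 × 0.3125 = 0.2209 in; L = 12 in.
Weld metal: φR_n = 0.75 × 0.6 × 60 × 0.2209 × 12 = 71.58 kip.
Base metal (shear rupture): φR_n = 0.75 × 0.6 × 58 × 0.625 × 12 = 195.8 kip.
Governing: weld metal.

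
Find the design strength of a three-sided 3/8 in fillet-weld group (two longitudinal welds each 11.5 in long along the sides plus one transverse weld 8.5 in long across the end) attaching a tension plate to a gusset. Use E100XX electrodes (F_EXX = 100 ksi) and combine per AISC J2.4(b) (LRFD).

φR_n ≈ 385 kips

t_e = 0.707 × 0.375 = 0.2651 in.
R_nwl = 0.6 × 100 × 0.2651 × 23 = 365.9 kips (longitudinal, 2 welds).
R_nwt = 0.6 × 100 × 0.2651 × 8.5 = 135.2 kips (transverse, base value).
(i) R_nwl + R_nwt = 501.1 kips; (ii) 0.85 R_nwl + 1.5 R_nwt = 513.8 kips.
R_n = max = 513.8 kips [governs: (ii)]; φR_n = 385.4 kips.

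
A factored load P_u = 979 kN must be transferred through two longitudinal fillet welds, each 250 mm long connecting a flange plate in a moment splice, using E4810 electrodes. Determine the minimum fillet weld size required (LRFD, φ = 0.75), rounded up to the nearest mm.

w = 13 mm

E48XX → F_EXX = 480 MPa.
Total weld length L = 500 mm.
Required throat t_e = P_u / (φ × 0.6 F_EXX × L) = 979 / (0.75 × 0.6 × 480 × 500 × 10⁻³) = 9.065 mm.
Required leg w = t_e / 0.707 = 12.82 mm → use 13 mm.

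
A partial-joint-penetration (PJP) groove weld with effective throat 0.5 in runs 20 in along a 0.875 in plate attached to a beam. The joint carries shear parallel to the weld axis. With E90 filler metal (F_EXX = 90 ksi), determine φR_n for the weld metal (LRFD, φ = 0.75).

φR_n ≈ 405 kip

Effective throat (given) t_e = 0.5 in.
A_we = 0.5 × 20 = 10 in².
F_nw = 0.6 F_EXX = 54 ksi.
φR_n = 0.75 × 54 × 10 = 405 kip.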